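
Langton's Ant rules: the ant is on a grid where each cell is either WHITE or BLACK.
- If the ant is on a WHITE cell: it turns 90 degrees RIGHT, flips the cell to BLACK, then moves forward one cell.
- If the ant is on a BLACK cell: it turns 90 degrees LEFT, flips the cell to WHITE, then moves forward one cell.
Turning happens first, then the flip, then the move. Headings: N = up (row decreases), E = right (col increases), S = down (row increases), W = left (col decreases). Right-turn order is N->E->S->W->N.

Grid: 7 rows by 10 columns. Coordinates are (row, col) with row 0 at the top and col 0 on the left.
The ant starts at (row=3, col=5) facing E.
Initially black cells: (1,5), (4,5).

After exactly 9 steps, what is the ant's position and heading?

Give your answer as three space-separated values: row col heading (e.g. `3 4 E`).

Answer: 4 7 S

Derivation:
Step 1: on WHITE (3,5): turn R to S, flip to black, move to (4,5). |black|=3
Step 2: on BLACK (4,5): turn L to E, flip to white, move to (4,6). |black|=2
Step 3: on WHITE (4,6): turn R to S, flip to black, move to (5,6). |black|=3
Step 4: on WHITE (5,6): turn R to W, flip to black, move to (5,5). |black|=4
Step 5: on WHITE (5,5): turn R to N, flip to black, move to (4,5). |black|=5
Step 6: on WHITE (4,5): turn R to E, flip to black, move to (4,6). |black|=6
Step 7: on BLACK (4,6): turn L to N, flip to white, move to (3,6). |black|=5
Step 8: on WHITE (3,6): turn R to E, flip to black, move to (3,7). |black|=6
Step 9: on WHITE (3,7): turn R to S, flip to black, move to (4,7). |black|=7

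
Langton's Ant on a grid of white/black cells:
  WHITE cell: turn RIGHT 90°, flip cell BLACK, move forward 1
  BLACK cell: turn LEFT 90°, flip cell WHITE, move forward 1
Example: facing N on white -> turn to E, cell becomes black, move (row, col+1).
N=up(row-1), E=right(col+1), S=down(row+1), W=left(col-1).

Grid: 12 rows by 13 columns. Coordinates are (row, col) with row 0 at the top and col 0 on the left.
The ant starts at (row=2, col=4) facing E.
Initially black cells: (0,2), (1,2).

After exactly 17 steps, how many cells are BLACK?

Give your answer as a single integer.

Answer: 9

Derivation:
Step 1: on WHITE (2,4): turn R to S, flip to black, move to (3,4). |black|=3
Step 2: on WHITE (3,4): turn R to W, flip to black, move to (3,3). |black|=4
Step 3: on WHITE (3,3): turn R to N, flip to black, move to (2,3). |black|=5
Step 4: on WHITE (2,3): turn R to E, flip to black, move to (2,4). |black|=6
Step 5: on BLACK (2,4): turn L to N, flip to white, move to (1,4). |black|=5
Step 6: on WHITE (1,4): turn R to E, flip to black, move to (1,5). |black|=6
Step 7: on WHITE (1,5): turn R to S, flip to black, move to (2,5). |black|=7
Step 8: on WHITE (2,5): turn R to W, flip to black, move to (2,4). |black|=8
Step 9: on WHITE (2,4): turn R to N, flip to black, move to (1,4). |black|=9
Step 10: on BLACK (1,4): turn L to W, flip to white, move to (1,3). |black|=8
Step 11: on WHITE (1,3): turn R to N, flip to black, move to (0,3). |black|=9
Step 12: on WHITE (0,3): turn R to E, flip to black, move to (0,4). |black|=10
Step 13: on WHITE (0,4): turn R to S, flip to black, move to (1,4). |black|=11
Step 14: on WHITE (1,4): turn R to W, flip to black, move to (1,3). |black|=12
Step 15: on BLACK (1,3): turn L to S, flip to white, move to (2,3). |black|=11
Step 16: on BLACK (2,3): turn L to E, flip to white, move to (2,4). |black|=10
Step 17: on BLACK (2,4): turn L to N, flip to white, move to (1,4). |black|=9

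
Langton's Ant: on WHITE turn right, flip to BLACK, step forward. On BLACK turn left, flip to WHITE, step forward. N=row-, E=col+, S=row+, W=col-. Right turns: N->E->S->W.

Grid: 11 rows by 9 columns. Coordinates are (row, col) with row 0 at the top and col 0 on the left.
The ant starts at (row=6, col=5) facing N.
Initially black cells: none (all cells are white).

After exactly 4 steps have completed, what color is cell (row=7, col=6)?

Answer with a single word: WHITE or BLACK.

Answer: BLACK

Derivation:
Step 1: on WHITE (6,5): turn R to E, flip to black, move to (6,6). |black|=1
Step 2: on WHITE (6,6): turn R to S, flip to black, move to (7,6). |black|=2
Step 3: on WHITE (7,6): turn R to W, flip to black, move to (7,5). |black|=3
Step 4: on WHITE (7,5): turn R to N, flip to black, move to (6,5). |black|=4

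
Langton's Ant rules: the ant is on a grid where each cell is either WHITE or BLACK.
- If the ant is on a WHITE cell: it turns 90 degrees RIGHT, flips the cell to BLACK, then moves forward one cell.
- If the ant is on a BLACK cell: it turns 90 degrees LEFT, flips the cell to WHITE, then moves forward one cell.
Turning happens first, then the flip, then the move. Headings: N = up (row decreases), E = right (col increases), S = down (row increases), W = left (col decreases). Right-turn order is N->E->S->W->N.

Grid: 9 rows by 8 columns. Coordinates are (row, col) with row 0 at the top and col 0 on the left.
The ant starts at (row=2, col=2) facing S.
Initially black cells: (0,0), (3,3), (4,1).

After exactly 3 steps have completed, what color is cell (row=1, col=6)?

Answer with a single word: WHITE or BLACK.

Step 1: on WHITE (2,2): turn R to W, flip to black, move to (2,1). |black|=4
Step 2: on WHITE (2,1): turn R to N, flip to black, move to (1,1). |black|=5
Step 3: on WHITE (1,1): turn R to E, flip to black, move to (1,2). |black|=6

Answer: WHITE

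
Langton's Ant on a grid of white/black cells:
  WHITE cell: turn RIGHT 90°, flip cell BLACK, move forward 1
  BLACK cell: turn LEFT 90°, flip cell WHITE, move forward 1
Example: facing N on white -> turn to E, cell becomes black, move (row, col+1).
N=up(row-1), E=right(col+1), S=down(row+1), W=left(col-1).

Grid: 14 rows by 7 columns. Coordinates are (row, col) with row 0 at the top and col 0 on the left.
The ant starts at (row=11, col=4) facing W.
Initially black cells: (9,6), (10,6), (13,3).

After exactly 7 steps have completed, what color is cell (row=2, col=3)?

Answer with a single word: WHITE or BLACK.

Answer: WHITE

Derivation:
Step 1: on WHITE (11,4): turn R to N, flip to black, move to (10,4). |black|=4
Step 2: on WHITE (10,4): turn R to E, flip to black, move to (10,5). |black|=5
Step 3: on WHITE (10,5): turn R to S, flip to black, move to (11,5). |black|=6
Step 4: on WHITE (11,5): turn R to W, flip to black, move to (11,4). |black|=7
Step 5: on BLACK (11,4): turn L to S, flip to white, move to (12,4). |black|=6
Step 6: on WHITE (12,4): turn R to W, flip to black, move to (12,3). |black|=7
Step 7: on WHITE (12,3): turn R to N, flip to black, move to (11,3). |black|=8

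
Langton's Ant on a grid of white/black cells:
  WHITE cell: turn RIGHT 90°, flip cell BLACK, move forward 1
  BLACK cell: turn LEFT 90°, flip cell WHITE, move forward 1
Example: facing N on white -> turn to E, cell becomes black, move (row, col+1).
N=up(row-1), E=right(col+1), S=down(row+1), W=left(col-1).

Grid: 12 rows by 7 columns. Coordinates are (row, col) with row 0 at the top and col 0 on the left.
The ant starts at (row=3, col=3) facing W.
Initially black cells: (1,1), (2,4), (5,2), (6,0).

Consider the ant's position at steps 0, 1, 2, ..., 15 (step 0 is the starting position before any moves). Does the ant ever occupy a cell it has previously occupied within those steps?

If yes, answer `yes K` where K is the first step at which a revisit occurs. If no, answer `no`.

Answer: yes 6

Derivation:
Step 1: on WHITE (3,3): turn R to N, flip to black, move to (2,3). |black|=5 — new cell
Step 2: on WHITE (2,3): turn R to E, flip to black, move to (2,4). |black|=6 — new cell
Step 3: on BLACK (2,4): turn L to N, flip to white, move to (1,4). |black|=5 — new cell
Step 4: on WHITE (1,4): turn R to E, flip to black, move to (1,5). |black|=6 — new cell
Step 5: on WHITE (1,5): turn R to S, flip to black, move to (2,5). |black|=7 — new cell
Step 6: on WHITE (2,5): turn R to W, flip to black, move to (2,4). |black|=8 — REVISIT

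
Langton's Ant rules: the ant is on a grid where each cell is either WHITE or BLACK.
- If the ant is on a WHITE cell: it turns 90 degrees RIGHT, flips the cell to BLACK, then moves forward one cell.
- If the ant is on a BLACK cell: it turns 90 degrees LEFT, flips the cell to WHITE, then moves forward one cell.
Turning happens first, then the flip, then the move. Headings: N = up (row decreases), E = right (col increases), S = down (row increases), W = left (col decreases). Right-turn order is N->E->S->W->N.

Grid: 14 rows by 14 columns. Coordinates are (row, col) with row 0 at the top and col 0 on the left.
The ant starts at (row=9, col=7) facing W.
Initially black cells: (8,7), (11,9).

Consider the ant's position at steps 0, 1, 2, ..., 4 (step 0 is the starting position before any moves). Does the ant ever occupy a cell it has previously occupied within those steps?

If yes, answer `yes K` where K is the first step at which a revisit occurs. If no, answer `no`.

Step 1: on WHITE (9,7): turn R to N, flip to black, move to (8,7). |black|=3 — new cell
Step 2: on BLACK (8,7): turn L to W, flip to white, move to (8,6). |black|=2 — new cell
Step 3: on WHITE (8,6): turn R to N, flip to black, move to (7,6). |black|=3 — new cell
Step 4: on WHITE (7,6): turn R to E, flip to black, move to (7,7). |black|=4 — new cell
No revisit within 4 steps.

Answer: no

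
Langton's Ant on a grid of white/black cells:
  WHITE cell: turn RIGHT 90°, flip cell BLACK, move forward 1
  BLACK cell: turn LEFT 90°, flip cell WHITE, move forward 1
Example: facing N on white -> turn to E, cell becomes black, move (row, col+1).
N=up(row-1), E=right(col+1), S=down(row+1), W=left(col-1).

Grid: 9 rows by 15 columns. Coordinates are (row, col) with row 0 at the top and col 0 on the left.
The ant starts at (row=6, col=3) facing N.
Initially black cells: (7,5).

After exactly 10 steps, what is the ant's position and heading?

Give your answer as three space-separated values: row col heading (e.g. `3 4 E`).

Step 1: on WHITE (6,3): turn R to E, flip to black, move to (6,4). |black|=2
Step 2: on WHITE (6,4): turn R to S, flip to black, move to (7,4). |black|=3
Step 3: on WHITE (7,4): turn R to W, flip to black, move to (7,3). |black|=4
Step 4: on WHITE (7,3): turn R to N, flip to black, move to (6,3). |black|=5
Step 5: on BLACK (6,3): turn L to W, flip to white, move to (6,2). |black|=4
Step 6: on WHITE (6,2): turn R to N, flip to black, move to (5,2). |black|=5
Step 7: on WHITE (5,2): turn R to E, flip to black, move to (5,3). |black|=6
Step 8: on WHITE (5,3): turn R to S, flip to black, move to (6,3). |black|=7
Step 9: on WHITE (6,3): turn R to W, flip to black, move to (6,2). |black|=8
Step 10: on BLACK (6,2): turn L to S, flip to white, move to (7,2). |black|=7

Answer: 7 2 S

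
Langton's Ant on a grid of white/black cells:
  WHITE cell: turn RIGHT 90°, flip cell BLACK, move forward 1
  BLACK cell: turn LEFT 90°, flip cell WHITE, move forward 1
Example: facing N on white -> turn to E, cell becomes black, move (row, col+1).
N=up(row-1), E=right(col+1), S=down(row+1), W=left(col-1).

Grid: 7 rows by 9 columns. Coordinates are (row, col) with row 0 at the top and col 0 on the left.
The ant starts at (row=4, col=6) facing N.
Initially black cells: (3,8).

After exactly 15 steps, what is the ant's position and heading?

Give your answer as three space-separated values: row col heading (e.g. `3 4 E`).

Answer: 5 6 E

Derivation:
Step 1: on WHITE (4,6): turn R to E, flip to black, move to (4,7). |black|=2
Step 2: on WHITE (4,7): turn R to S, flip to black, move to (5,7). |black|=3
Step 3: on WHITE (5,7): turn R to W, flip to black, move to (5,6). |black|=4
Step 4: on WHITE (5,6): turn R to N, flip to black, move to (4,6). |black|=5
Step 5: on BLACK (4,6): turn L to W, flip to white, move to (4,5). |black|=4
Step 6: on WHITE (4,5): turn R to N, flip to black, move to (3,5). |black|=5
Step 7: on WHITE (3,5): turn R to E, flip to black, move to (3,6). |black|=6
Step 8: on WHITE (3,6): turn R to S, flip to black, move to (4,6). |black|=7
Step 9: on WHITE (4,6): turn R to W, flip to black, move to (4,5). |black|=8
Step 10: on BLACK (4,5): turn L to S, flip to white, move to (5,5). |black|=7
Step 11: on WHITE (5,5): turn R to W, flip to black, move to (5,4). |black|=8
Step 12: on WHITE (5,4): turn R to N, flip to black, move to (4,4). |black|=9
Step 13: on WHITE (4,4): turn R to E, flip to black, move to (4,5). |black|=10
Step 14: on WHITE (4,5): turn R to S, flip to black, move to (5,5). |black|=11
Step 15: on BLACK (5,5): turn L to E, flip to white, move to (5,6). |black|=10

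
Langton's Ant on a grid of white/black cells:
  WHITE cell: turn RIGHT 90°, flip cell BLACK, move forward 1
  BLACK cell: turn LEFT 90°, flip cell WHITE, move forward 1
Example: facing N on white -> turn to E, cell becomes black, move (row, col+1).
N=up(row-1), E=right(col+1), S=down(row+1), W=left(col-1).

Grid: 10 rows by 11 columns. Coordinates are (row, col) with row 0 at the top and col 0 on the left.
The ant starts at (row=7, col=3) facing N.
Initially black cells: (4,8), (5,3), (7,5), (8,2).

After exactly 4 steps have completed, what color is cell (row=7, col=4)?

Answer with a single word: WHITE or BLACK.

Answer: BLACK

Derivation:
Step 1: on WHITE (7,3): turn R to E, flip to black, move to (7,4). |black|=5
Step 2: on WHITE (7,4): turn R to S, flip to black, move to (8,4). |black|=6
Step 3: on WHITE (8,4): turn R to W, flip to black, move to (8,3). |black|=7
Step 4: on WHITE (8,3): turn R to N, flip to black, move to (7,3). |black|=8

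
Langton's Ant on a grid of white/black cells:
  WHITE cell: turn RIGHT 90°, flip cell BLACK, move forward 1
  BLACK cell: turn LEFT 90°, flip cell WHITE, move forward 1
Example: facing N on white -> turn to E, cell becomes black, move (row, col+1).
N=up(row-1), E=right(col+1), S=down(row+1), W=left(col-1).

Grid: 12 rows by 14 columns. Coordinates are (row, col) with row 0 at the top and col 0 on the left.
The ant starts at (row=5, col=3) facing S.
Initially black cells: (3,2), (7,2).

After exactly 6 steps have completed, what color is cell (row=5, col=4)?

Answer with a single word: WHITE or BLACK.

Answer: BLACK

Derivation:
Step 1: on WHITE (5,3): turn R to W, flip to black, move to (5,2). |black|=3
Step 2: on WHITE (5,2): turn R to N, flip to black, move to (4,2). |black|=4
Step 3: on WHITE (4,2): turn R to E, flip to black, move to (4,3). |black|=5
Step 4: on WHITE (4,3): turn R to S, flip to black, move to (5,3). |black|=6
Step 5: on BLACK (5,3): turn L to E, flip to white, move to (5,4). |black|=5
Step 6: on WHITE (5,4): turn R to S, flip to black, move to (6,4). |black|=6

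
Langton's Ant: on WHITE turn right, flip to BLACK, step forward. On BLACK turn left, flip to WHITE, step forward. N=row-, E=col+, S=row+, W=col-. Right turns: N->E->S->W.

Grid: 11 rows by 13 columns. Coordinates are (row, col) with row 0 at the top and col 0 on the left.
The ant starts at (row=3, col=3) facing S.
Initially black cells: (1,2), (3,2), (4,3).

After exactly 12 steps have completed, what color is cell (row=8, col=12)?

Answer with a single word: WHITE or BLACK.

Step 1: on WHITE (3,3): turn R to W, flip to black, move to (3,2). |black|=4
Step 2: on BLACK (3,2): turn L to S, flip to white, move to (4,2). |black|=3
Step 3: on WHITE (4,2): turn R to W, flip to black, move to (4,1). |black|=4
Step 4: on WHITE (4,1): turn R to N, flip to black, move to (3,1). |black|=5
Step 5: on WHITE (3,1): turn R to E, flip to black, move to (3,2). |black|=6
Step 6: on WHITE (3,2): turn R to S, flip to black, move to (4,2). |black|=7
Step 7: on BLACK (4,2): turn L to E, flip to white, move to (4,3). |black|=6
Step 8: on BLACK (4,3): turn L to N, flip to white, move to (3,3). |black|=5
Step 9: on BLACK (3,3): turn L to W, flip to white, move to (3,2). |black|=4
Step 10: on BLACK (3,2): turn L to S, flip to white, move to (4,2). |black|=3
Step 11: on WHITE (4,2): turn R to W, flip to black, move to (4,1). |black|=4
Step 12: on BLACK (4,1): turn L to S, flip to white, move to (5,1). |black|=3

Answer: WHITE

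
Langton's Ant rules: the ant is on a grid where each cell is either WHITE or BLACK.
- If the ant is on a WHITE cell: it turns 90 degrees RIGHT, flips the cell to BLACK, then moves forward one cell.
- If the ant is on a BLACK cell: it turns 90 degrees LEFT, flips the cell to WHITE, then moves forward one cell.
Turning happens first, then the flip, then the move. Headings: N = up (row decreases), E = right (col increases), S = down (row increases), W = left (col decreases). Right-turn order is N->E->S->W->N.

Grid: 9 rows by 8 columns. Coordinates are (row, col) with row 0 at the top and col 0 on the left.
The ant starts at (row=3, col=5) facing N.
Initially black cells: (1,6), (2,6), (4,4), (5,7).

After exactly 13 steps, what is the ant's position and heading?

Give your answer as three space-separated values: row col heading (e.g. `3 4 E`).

Answer: 3 4 W

Derivation:
Step 1: on WHITE (3,5): turn R to E, flip to black, move to (3,6). |black|=5
Step 2: on WHITE (3,6): turn R to S, flip to black, move to (4,6). |black|=6
Step 3: on WHITE (4,6): turn R to W, flip to black, move to (4,5). |black|=7
Step 4: on WHITE (4,5): turn R to N, flip to black, move to (3,5). |black|=8
Step 5: on BLACK (3,5): turn L to W, flip to white, move to (3,4). |black|=7
Step 6: on WHITE (3,4): turn R to N, flip to black, move to (2,4). |black|=8
Step 7: on WHITE (2,4): turn R to E, flip to black, move to (2,5). |black|=9
Step 8: on WHITE (2,5): turn R to S, flip to black, move to (3,5). |black|=10
Step 9: on WHITE (3,5): turn R to W, flip to black, move to (3,4). |black|=11
Step 10: on BLACK (3,4): turn L to S, flip to white, move to (4,4). |black|=10
Step 11: on BLACK (4,4): turn L to E, flip to white, move to (4,5). |black|=9
Step 12: on BLACK (4,5): turn L to N, flip to white, move to (3,5). |black|=8
Step 13: on BLACK (3,5): turn L to W, flip to white, move to (3,4). |black|=7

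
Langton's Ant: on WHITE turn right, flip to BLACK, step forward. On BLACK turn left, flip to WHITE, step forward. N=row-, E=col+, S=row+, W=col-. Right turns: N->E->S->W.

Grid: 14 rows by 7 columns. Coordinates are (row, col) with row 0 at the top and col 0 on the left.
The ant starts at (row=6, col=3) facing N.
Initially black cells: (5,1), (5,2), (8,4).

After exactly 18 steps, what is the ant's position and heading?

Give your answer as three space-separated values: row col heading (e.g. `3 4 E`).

Answer: 5 2 N

Derivation:
Step 1: on WHITE (6,3): turn R to E, flip to black, move to (6,4). |black|=4
Step 2: on WHITE (6,4): turn R to S, flip to black, move to (7,4). |black|=5
Step 3: on WHITE (7,4): turn R to W, flip to black, move to (7,3). |black|=6
Step 4: on WHITE (7,3): turn R to N, flip to black, move to (6,3). |black|=7
Step 5: on BLACK (6,3): turn L to W, flip to white, move to (6,2). |black|=6
Step 6: on WHITE (6,2): turn R to N, flip to black, move to (5,2). |black|=7
Step 7: on BLACK (5,2): turn L to W, flip to white, move to (5,1). |black|=6
Step 8: on BLACK (5,1): turn L to S, flip to white, move to (6,1). |black|=5
Step 9: on WHITE (6,1): turn R to W, flip to black, move to (6,0). |black|=6
Step 10: on WHITE (6,0): turn R to N, flip to black, move to (5,0). |black|=7
Step 11: on WHITE (5,0): turn R to E, flip to black, move to (5,1). |black|=8
Step 12: on WHITE (5,1): turn R to S, flip to black, move to (6,1). |black|=9
Step 13: on BLACK (6,1): turn L to E, flip to white, move to (6,2). |black|=8
Step 14: on BLACK (6,2): turn L to N, flip to white, move to (5,2). |black|=7
Step 15: on WHITE (5,2): turn R to E, flip to black, move to (5,3). |black|=8
Step 16: on WHITE (5,3): turn R to S, flip to black, move to (6,3). |black|=9
Step 17: on WHITE (6,3): turn R to W, flip to black, move to (6,2). |black|=10
Step 18: on WHITE (6,2): turn R to N, flip to black, move to (5,2). |black|=11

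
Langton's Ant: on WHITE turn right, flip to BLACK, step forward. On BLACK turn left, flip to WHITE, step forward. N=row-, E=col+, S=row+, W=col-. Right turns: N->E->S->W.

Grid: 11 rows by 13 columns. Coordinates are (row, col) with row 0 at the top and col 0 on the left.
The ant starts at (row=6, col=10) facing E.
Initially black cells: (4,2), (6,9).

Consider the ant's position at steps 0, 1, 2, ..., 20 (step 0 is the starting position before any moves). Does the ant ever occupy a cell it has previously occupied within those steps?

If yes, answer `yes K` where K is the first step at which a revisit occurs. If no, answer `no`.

Answer: yes 7

Derivation:
Step 1: on WHITE (6,10): turn R to S, flip to black, move to (7,10). |black|=3 — new cell
Step 2: on WHITE (7,10): turn R to W, flip to black, move to (7,9). |black|=4 — new cell
Step 3: on WHITE (7,9): turn R to N, flip to black, move to (6,9). |black|=5 — new cell
Step 4: on BLACK (6,9): turn L to W, flip to white, move to (6,8). |black|=4 — new cell
Step 5: on WHITE (6,8): turn R to N, flip to black, move to (5,8). |black|=5 — new cell
Step 6: on WHITE (5,8): turn R to E, flip to black, move to (5,9). |black|=6 — new cell
Step 7: on WHITE (5,9): turn R to S, flip to black, move to (6,9). |black|=7 — REVISIT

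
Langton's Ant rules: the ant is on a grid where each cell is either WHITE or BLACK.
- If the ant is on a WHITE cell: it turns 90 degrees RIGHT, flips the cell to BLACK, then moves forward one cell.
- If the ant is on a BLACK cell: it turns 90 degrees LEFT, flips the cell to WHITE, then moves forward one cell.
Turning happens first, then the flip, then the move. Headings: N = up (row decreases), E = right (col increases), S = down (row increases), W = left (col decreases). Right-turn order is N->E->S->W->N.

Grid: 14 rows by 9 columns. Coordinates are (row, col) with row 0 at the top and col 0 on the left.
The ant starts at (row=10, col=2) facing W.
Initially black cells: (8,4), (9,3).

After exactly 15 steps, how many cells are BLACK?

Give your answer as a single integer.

Answer: 9

Derivation:
Step 1: on WHITE (10,2): turn R to N, flip to black, move to (9,2). |black|=3
Step 2: on WHITE (9,2): turn R to E, flip to black, move to (9,3). |black|=4
Step 3: on BLACK (9,3): turn L to N, flip to white, move to (8,3). |black|=3
Step 4: on WHITE (8,3): turn R to E, flip to black, move to (8,4). |black|=4
Step 5: on BLACK (8,4): turn L to N, flip to white, move to (7,4). |black|=3
Step 6: on WHITE (7,4): turn R to E, flip to black, move to (7,5). |black|=4
Step 7: on WHITE (7,5): turn R to S, flip to black, move to (8,5). |black|=5
Step 8: on WHITE (8,5): turn R to W, flip to black, move to (8,4). |black|=6
Step 9: on WHITE (8,4): turn R to N, flip to black, move to (7,4). |black|=7
Step 10: on BLACK (7,4): turn L to W, flip to white, move to (7,3). |black|=6
Step 11: on WHITE (7,3): turn R to N, flip to black, move to (6,3). |black|=7
Step 12: on WHITE (6,3): turn R to E, flip to black, move to (6,4). |black|=8
Step 13: on WHITE (6,4): turn R to S, flip to black, move to (7,4). |black|=9
Step 14: on WHITE (7,4): turn R to W, flip to black, move to (7,3). |black|=10
Step 15: on BLACK (7,3): turn L to S, flip to white, move to (8,3). |black|=9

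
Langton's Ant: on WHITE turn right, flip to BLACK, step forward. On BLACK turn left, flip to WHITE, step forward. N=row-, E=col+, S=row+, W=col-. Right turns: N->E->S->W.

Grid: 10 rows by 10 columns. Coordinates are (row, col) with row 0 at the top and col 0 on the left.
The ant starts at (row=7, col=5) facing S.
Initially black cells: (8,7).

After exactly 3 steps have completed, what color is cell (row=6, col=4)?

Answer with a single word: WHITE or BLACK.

Answer: BLACK

Derivation:
Step 1: on WHITE (7,5): turn R to W, flip to black, move to (7,4). |black|=2
Step 2: on WHITE (7,4): turn R to N, flip to black, move to (6,4). |black|=3
Step 3: on WHITE (6,4): turn R to E, flip to black, move to (6,5). |black|=4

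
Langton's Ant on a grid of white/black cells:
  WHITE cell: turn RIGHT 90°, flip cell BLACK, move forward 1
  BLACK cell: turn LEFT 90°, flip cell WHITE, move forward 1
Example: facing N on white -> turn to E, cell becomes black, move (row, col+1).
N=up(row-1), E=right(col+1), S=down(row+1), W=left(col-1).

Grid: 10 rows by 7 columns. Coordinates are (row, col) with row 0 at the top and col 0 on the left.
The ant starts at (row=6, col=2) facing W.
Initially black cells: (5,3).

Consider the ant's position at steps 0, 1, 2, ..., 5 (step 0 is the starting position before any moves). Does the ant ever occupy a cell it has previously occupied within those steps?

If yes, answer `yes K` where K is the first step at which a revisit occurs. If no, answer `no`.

Step 1: on WHITE (6,2): turn R to N, flip to black, move to (5,2). |black|=2 — new cell
Step 2: on WHITE (5,2): turn R to E, flip to black, move to (5,3). |black|=3 — new cell
Step 3: on BLACK (5,3): turn L to N, flip to white, move to (4,3). |black|=2 — new cell
Step 4: on WHITE (4,3): turn R to E, flip to black, move to (4,4). |black|=3 — new cell
Step 5: on WHITE (4,4): turn R to S, flip to black, move to (5,4). |black|=4 — new cell
No revisit within 5 steps.

Answer: no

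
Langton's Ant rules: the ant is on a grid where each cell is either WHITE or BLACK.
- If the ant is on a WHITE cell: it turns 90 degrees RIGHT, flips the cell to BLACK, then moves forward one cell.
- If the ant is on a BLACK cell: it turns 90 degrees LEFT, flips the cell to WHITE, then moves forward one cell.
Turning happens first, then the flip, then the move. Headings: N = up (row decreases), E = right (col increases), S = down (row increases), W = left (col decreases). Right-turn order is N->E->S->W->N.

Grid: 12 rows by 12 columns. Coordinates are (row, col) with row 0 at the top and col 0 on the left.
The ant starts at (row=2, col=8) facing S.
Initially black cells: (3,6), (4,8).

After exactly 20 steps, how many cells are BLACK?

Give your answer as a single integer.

Answer: 8

Derivation:
Step 1: on WHITE (2,8): turn R to W, flip to black, move to (2,7). |black|=3
Step 2: on WHITE (2,7): turn R to N, flip to black, move to (1,7). |black|=4
Step 3: on WHITE (1,7): turn R to E, flip to black, move to (1,8). |black|=5
Step 4: on WHITE (1,8): turn R to S, flip to black, move to (2,8). |black|=6
Step 5: on BLACK (2,8): turn L to E, flip to white, move to (2,9). |black|=5
Step 6: on WHITE (2,9): turn R to S, flip to black, move to (3,9). |black|=6
Step 7: on WHITE (3,9): turn R to W, flip to black, move to (3,8). |black|=7
Step 8: on WHITE (3,8): turn R to N, flip to black, move to (2,8). |black|=8
Step 9: on WHITE (2,8): turn R to E, flip to black, move to (2,9). |black|=9
Step 10: on BLACK (2,9): turn L to N, flip to white, move to (1,9). |black|=8
Step 11: on WHITE (1,9): turn R to E, flip to black, move to (1,10). |black|=9
Step 12: on WHITE (1,10): turn R to S, flip to black, move to (2,10). |black|=10
Step 13: on WHITE (2,10): turn R to W, flip to black, move to (2,9). |black|=11
Step 14: on WHITE (2,9): turn R to N, flip to black, move to (1,9). |black|=12
Step 15: on BLACK (1,9): turn L to W, flip to white, move to (1,8). |black|=11
Step 16: on BLACK (1,8): turn L to S, flip to white, move to (2,8). |black|=10
Step 17: on BLACK (2,8): turn L to E, flip to white, move to (2,9). |black|=9
Step 18: on BLACK (2,9): turn L to N, flip to white, move to (1,9). |black|=8
Step 19: on WHITE (1,9): turn R to E, flip to black, move to (1,10). |black|=9
Step 20: on BLACK (1,10): turn L to N, flip to white, move to (0,10). |black|=8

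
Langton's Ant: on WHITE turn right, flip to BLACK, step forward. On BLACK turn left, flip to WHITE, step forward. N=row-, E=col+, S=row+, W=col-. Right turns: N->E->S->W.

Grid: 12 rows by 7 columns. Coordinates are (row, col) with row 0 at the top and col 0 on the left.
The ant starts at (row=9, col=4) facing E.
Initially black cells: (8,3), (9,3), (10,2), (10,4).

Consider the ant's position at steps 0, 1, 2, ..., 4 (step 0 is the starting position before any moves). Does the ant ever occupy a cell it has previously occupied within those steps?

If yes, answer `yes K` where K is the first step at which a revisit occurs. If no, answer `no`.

Step 1: on WHITE (9,4): turn R to S, flip to black, move to (10,4). |black|=5 — new cell
Step 2: on BLACK (10,4): turn L to E, flip to white, move to (10,5). |black|=4 — new cell
Step 3: on WHITE (10,5): turn R to S, flip to black, move to (11,5). |black|=5 — new cell
Step 4: on WHITE (11,5): turn R to W, flip to black, move to (11,4). |black|=6 — new cell
No revisit within 4 steps.

Answer: no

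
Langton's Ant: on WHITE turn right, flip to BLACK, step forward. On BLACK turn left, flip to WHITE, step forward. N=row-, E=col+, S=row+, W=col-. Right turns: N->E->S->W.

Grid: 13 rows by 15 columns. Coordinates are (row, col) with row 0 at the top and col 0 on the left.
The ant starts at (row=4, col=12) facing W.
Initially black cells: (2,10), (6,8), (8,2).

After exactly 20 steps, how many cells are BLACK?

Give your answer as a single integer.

Answer: 9

Derivation:
Step 1: on WHITE (4,12): turn R to N, flip to black, move to (3,12). |black|=4
Step 2: on WHITE (3,12): turn R to E, flip to black, move to (3,13). |black|=5
Step 3: on WHITE (3,13): turn R to S, flip to black, move to (4,13). |black|=6
Step 4: on WHITE (4,13): turn R to W, flip to black, move to (4,12). |black|=7
Step 5: on BLACK (4,12): turn L to S, flip to white, move to (5,12). |black|=6
Step 6: on WHITE (5,12): turn R to W, flip to black, move to (5,11). |black|=7
Step 7: on WHITE (5,11): turn R to N, flip to black, move to (4,11). |black|=8
Step 8: on WHITE (4,11): turn R to E, flip to black, move to (4,12). |black|=9
Step 9: on WHITE (4,12): turn R to S, flip to black, move to (5,12). |black|=10
Step 10: on BLACK (5,12): turn L to E, flip to white, move to (5,13). |black|=9
Step 11: on WHITE (5,13): turn R to S, flip to black, move to (6,13). |black|=10
Step 12: on WHITE (6,13): turn R to W, flip to black, move to (6,12). |black|=11
Step 13: on WHITE (6,12): turn R to N, flip to black, move to (5,12). |black|=12
Step 14: on WHITE (5,12): turn R to E, flip to black, move to (5,13). |black|=13
Step 15: on BLACK (5,13): turn L to N, flip to white, move to (4,13). |black|=12
Step 16: on BLACK (4,13): turn L to W, flip to white, move to (4,12). |black|=11
Step 17: on BLACK (4,12): turn L to S, flip to white, move to (5,12). |black|=10
Step 18: on BLACK (5,12): turn L to E, flip to white, move to (5,13). |black|=9
Step 19: on WHITE (5,13): turn R to S, flip to black, move to (6,13). |black|=10
Step 20: on BLACK (6,13): turn L to E, flip to white, move to (6,14). |black|=9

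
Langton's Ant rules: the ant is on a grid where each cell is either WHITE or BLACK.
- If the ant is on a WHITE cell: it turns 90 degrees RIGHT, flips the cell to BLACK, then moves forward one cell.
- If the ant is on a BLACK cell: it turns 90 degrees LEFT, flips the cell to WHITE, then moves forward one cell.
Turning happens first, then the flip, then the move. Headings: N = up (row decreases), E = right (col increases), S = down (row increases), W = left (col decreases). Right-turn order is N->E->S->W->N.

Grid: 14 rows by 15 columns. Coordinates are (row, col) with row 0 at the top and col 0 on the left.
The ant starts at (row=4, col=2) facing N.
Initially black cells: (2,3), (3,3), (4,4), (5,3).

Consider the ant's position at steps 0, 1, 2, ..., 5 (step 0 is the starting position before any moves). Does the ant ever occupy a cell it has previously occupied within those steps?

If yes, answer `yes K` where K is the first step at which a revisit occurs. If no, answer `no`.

Step 1: on WHITE (4,2): turn R to E, flip to black, move to (4,3). |black|=5 — new cell
Step 2: on WHITE (4,3): turn R to S, flip to black, move to (5,3). |black|=6 — new cell
Step 3: on BLACK (5,3): turn L to E, flip to white, move to (5,4). |black|=5 — new cell
Step 4: on WHITE (5,4): turn R to S, flip to black, move to (6,4). |black|=6 — new cell
Step 5: on WHITE (6,4): turn R to W, flip to black, move to (6,3). |black|=7 — new cell
No revisit within 5 steps.

Answer: no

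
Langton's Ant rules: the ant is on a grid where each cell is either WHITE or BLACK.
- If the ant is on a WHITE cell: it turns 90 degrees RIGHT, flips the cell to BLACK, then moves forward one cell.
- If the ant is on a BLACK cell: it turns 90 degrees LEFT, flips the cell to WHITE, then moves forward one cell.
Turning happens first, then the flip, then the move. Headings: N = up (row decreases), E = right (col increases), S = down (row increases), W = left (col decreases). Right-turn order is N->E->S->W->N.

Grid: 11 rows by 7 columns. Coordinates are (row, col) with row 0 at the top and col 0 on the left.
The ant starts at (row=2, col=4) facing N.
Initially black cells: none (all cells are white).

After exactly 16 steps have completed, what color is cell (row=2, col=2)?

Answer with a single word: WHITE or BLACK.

Answer: BLACK

Derivation:
Step 1: on WHITE (2,4): turn R to E, flip to black, move to (2,5). |black|=1
Step 2: on WHITE (2,5): turn R to S, flip to black, move to (3,5). |black|=2
Step 3: on WHITE (3,5): turn R to W, flip to black, move to (3,4). |black|=3
Step 4: on WHITE (3,4): turn R to N, flip to black, move to (2,4). |black|=4
Step 5: on BLACK (2,4): turn L to W, flip to white, move to (2,3). |black|=3
Step 6: on WHITE (2,3): turn R to N, flip to black, move to (1,3). |black|=4
Step 7: on WHITE (1,3): turn R to E, flip to black, move to (1,4). |black|=5
Step 8: on WHITE (1,4): turn R to S, flip to black, move to (2,4). |black|=6
Step 9: on WHITE (2,4): turn R to W, flip to black, move to (2,3). |black|=7
Step 10: on BLACK (2,3): turn L to S, flip to white, move to (3,3). |black|=6
Step 11: on WHITE (3,3): turn R to W, flip to black, move to (3,2). |black|=7
Step 12: on WHITE (3,2): turn R to N, flip to black, move to (2,2). |black|=8
Step 13: on WHITE (2,2): turn R to E, flip to black, move to (2,3). |black|=9
Step 14: on WHITE (2,3): turn R to S, flip to black, move to (3,3). |black|=10
Step 15: on BLACK (3,3): turn L to E, flip to white, move to (3,4). |black|=9
Step 16: on BLACK (3,4): turn L to N, flip to white, move to (2,4). |black|=8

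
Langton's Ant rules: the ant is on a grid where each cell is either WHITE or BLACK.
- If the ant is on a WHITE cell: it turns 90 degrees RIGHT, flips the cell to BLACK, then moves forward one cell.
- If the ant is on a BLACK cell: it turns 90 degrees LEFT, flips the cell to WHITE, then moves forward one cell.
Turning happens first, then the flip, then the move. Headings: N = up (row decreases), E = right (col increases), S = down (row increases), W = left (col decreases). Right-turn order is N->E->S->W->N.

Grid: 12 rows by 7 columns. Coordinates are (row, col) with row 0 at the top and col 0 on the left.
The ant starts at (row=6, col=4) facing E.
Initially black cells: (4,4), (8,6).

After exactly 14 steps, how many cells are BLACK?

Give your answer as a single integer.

Step 1: on WHITE (6,4): turn R to S, flip to black, move to (7,4). |black|=3
Step 2: on WHITE (7,4): turn R to W, flip to black, move to (7,3). |black|=4
Step 3: on WHITE (7,3): turn R to N, flip to black, move to (6,3). |black|=5
Step 4: on WHITE (6,3): turn R to E, flip to black, move to (6,4). |black|=6
Step 5: on BLACK (6,4): turn L to N, flip to white, move to (5,4). |black|=5
Step 6: on WHITE (5,4): turn R to E, flip to black, move to (5,5). |black|=6
Step 7: on WHITE (5,5): turn R to S, flip to black, move to (6,5). |black|=7
Step 8: on WHITE (6,5): turn R to W, flip to black, move to (6,4). |black|=8
Step 9: on WHITE (6,4): turn R to N, flip to black, move to (5,4). |black|=9
Step 10: on BLACK (5,4): turn L to W, flip to white, move to (5,3). |black|=8
Step 11: on WHITE (5,3): turn R to N, flip to black, move to (4,3). |black|=9
Step 12: on WHITE (4,3): turn R to E, flip to black, move to (4,4). |black|=10
Step 13: on BLACK (4,4): turn L to N, flip to white, move to (3,4). |black|=9
Step 14: on WHITE (3,4): turn R to E, flip to black, move to (3,5). |black|=10

Answer: 10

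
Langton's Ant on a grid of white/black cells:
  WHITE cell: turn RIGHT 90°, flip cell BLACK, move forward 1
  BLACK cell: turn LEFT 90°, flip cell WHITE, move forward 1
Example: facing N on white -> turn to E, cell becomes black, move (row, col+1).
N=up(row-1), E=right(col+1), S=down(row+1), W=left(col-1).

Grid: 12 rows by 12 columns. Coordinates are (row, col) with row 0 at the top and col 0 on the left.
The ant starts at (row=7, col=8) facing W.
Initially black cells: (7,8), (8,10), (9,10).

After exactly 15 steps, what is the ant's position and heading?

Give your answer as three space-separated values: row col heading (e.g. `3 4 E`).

Step 1: on BLACK (7,8): turn L to S, flip to white, move to (8,8). |black|=2
Step 2: on WHITE (8,8): turn R to W, flip to black, move to (8,7). |black|=3
Step 3: on WHITE (8,7): turn R to N, flip to black, move to (7,7). |black|=4
Step 4: on WHITE (7,7): turn R to E, flip to black, move to (7,8). |black|=5
Step 5: on WHITE (7,8): turn R to S, flip to black, move to (8,8). |black|=6
Step 6: on BLACK (8,8): turn L to E, flip to white, move to (8,9). |black|=5
Step 7: on WHITE (8,9): turn R to S, flip to black, move to (9,9). |black|=6
Step 8: on WHITE (9,9): turn R to W, flip to black, move to (9,8). |black|=7
Step 9: on WHITE (9,8): turn R to N, flip to black, move to (8,8). |black|=8
Step 10: on WHITE (8,8): turn R to E, flip to black, move to (8,9). |black|=9
Step 11: on BLACK (8,9): turn L to N, flip to white, move to (7,9). |black|=8
Step 12: on WHITE (7,9): turn R to E, flip to black, move to (7,10). |black|=9
Step 13: on WHITE (7,10): turn R to S, flip to black, move to (8,10). |black|=10
Step 14: on BLACK (8,10): turn L to E, flip to white, move to (8,11). |black|=9
Step 15: on WHITE (8,11): turn R to S, flip to black, move to (9,11). |black|=10

Answer: 9 11 S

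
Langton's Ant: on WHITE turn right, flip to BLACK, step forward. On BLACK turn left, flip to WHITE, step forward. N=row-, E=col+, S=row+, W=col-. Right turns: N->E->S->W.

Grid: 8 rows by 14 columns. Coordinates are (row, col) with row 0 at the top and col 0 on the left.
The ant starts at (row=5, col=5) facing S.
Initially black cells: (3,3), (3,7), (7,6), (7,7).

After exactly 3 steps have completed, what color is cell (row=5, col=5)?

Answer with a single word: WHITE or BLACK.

Answer: BLACK

Derivation:
Step 1: on WHITE (5,5): turn R to W, flip to black, move to (5,4). |black|=5
Step 2: on WHITE (5,4): turn R to N, flip to black, move to (4,4). |black|=6
Step 3: on WHITE (4,4): turn R to E, flip to black, move to (4,5). |black|=7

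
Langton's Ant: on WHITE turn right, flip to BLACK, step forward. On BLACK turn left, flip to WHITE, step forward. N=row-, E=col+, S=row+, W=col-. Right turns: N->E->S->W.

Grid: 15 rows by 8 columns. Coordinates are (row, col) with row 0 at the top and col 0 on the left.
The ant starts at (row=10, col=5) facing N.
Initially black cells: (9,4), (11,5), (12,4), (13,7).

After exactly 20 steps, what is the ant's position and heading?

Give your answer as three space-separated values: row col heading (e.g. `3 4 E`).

Step 1: on WHITE (10,5): turn R to E, flip to black, move to (10,6). |black|=5
Step 2: on WHITE (10,6): turn R to S, flip to black, move to (11,6). |black|=6
Step 3: on WHITE (11,6): turn R to W, flip to black, move to (11,5). |black|=7
Step 4: on BLACK (11,5): turn L to S, flip to white, move to (12,5). |black|=6
Step 5: on WHITE (12,5): turn R to W, flip to black, move to (12,4). |black|=7
Step 6: on BLACK (12,4): turn L to S, flip to white, move to (13,4). |black|=6
Step 7: on WHITE (13,4): turn R to W, flip to black, move to (13,3). |black|=7
Step 8: on WHITE (13,3): turn R to N, flip to black, move to (12,3). |black|=8
Step 9: on WHITE (12,3): turn R to E, flip to black, move to (12,4). |black|=9
Step 10: on WHITE (12,4): turn R to S, flip to black, move to (13,4). |black|=10
Step 11: on BLACK (13,4): turn L to E, flip to white, move to (13,5). |black|=9
Step 12: on WHITE (13,5): turn R to S, flip to black, move to (14,5). |black|=10
Step 13: on WHITE (14,5): turn R to W, flip to black, move to (14,4). |black|=11
Step 14: on WHITE (14,4): turn R to N, flip to black, move to (13,4). |black|=12
Step 15: on WHITE (13,4): turn R to E, flip to black, move to (13,5). |black|=13
Step 16: on BLACK (13,5): turn L to N, flip to white, move to (12,5). |black|=12
Step 17: on BLACK (12,5): turn L to W, flip to white, move to (12,4). |black|=11
Step 18: on BLACK (12,4): turn L to S, flip to white, move to (13,4). |black|=10
Step 19: on BLACK (13,4): turn L to E, flip to white, move to (13,5). |black|=9
Step 20: on WHITE (13,5): turn R to S, flip to black, move to (14,5). |black|=10

Answer: 14 5 S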